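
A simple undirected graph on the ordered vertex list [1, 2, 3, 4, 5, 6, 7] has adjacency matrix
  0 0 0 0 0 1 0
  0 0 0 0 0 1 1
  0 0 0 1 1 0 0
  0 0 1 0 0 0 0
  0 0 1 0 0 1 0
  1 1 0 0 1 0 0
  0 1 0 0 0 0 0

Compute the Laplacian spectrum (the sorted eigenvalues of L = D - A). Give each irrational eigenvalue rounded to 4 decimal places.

With the vertex order [1, 2, 3, 4, 5, 6, 7], the degrees are [1, 2, 2, 1, 2, 3, 1], giving D = diag(1, 2, 2, 1, 2, 3, 1) and L = D - A. Diagonalising L (or applying a numerical eigensolver to the 7x7 matrix) gives the spectrum above. The single zero eigenvalue shows the graph is connected. There is one zero in the spectrum, matching the 1 component. By the matrix-tree theorem the graph has (1/7) * product of the nonzero eigenvalues = 1 spanning tree.

[0, 0.2603, 0.6262, 1.4055, 2.2742, 3.0996, 4.3342]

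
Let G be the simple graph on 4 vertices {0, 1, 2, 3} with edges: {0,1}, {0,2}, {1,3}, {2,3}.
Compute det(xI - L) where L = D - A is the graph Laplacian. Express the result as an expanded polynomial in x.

x^4 - 8x^3 + 20x^2 - 16x

With the vertex order [0, 1, 2, 3], the degrees are [2, 2, 2, 2], giving D = diag(2, 2, 2, 2) and L = D - A. Computing det(xI - L) by cofactor expansion (or equivalently via sum-over-permutations) gives x^4 - 8x^3 + 20x^2 - 16x. The constant term is 0 because L is singular (the all-ones vector lies in its kernel). The largest eigenvalue, 4, is at most the vertex count 4. By the matrix-tree theorem the graph has (1/4) * product of the nonzero eigenvalues = 4 spanning trees.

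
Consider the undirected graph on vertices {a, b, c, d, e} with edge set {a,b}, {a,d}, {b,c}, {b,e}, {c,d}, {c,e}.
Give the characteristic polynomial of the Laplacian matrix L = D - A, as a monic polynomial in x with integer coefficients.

Reading degrees in the order [a, b, c, d, e] gives [2, 3, 3, 2, 2]; set D = diag(2, 3, 3, 2, 2) and form L = D - A. Computing det(xI - L) by cofactor expansion (or equivalently via sum-over-permutations) gives x^5 - 12x^4 + 51x^3 - 90x^2 + 55x. The coefficient of x^4 equals -trace(L) = -12, matching the sum of degrees. The largest eigenvalue, 4.6180, is at most the vertex count 5.

x^5 - 12x^4 + 51x^3 - 90x^2 + 55x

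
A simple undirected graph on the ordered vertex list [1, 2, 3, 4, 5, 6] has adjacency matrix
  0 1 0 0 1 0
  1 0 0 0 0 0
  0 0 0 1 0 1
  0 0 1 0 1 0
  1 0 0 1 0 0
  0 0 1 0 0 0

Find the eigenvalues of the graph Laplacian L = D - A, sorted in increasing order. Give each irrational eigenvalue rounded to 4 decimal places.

Each diagonal entry of L is the vertex degree and each off-diagonal entry is -1 where an edge is present, 0 otherwise; in the order [1, 2, 3, 4, 5, 6] the diagonal is [2, 1, 2, 2, 2, 1]. The multiplicity of 0 as a Laplacian eigenvalue equals the number of connected components. The single zero eigenvalue shows the graph is connected.

[0, 0.2679, 1, 2, 3, 3.7321]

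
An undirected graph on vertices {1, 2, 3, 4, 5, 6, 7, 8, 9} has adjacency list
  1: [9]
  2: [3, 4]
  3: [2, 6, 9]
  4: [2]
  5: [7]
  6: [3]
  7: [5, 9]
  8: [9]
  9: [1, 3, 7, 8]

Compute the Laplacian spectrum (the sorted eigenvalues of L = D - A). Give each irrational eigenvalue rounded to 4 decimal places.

Each diagonal entry of L is the vertex degree and each off-diagonal entry is -1 where an edge is present, 0 otherwise; in the order [1, 2, 3, 4, 5, 6, 7, 8, 9] the diagonal is [1, 2, 3, 1, 1, 1, 2, 1, 4]. Diagonalising L (or applying a numerical eigensolver to the 9x9 matrix) gives the spectrum above. The largest eigenvalue, 5.3411, is at most the vertex count 9.

[0, 0.2427, 0.5371, 0.6893, 1, 2.1297, 2.4166, 3.6434, 5.3411]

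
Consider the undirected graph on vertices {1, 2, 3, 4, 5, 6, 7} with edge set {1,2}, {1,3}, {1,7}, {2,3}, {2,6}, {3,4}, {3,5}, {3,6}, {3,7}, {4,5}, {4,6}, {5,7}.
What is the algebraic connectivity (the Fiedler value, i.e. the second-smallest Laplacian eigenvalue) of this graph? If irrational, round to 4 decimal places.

2

Each diagonal entry of L is the vertex degree and each off-diagonal entry is -1 where an edge is present, 0 otherwise; in the order [1, 2, 3, 4, 5, 6, 7] the diagonal is [3, 3, 6, 3, 3, 3, 3]. The smallest Laplacian eigenvalue is always 0. The next one, lambda_2 = 2, measures how hard the graph is to disconnect: larger values mean better connectivity. There is one zero in the spectrum, matching the 1 component.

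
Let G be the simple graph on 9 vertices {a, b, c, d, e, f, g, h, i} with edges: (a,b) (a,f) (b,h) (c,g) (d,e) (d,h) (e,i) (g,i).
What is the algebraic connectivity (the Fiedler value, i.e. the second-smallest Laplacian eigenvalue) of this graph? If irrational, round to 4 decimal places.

Each diagonal entry of L is the vertex degree and each off-diagonal entry is -1 where an edge is present, 0 otherwise; in the order [a, b, c, d, e, f, g, h, i] the diagonal is [2, 2, 1, 2, 2, 1, 2, 2, 2]. The smallest Laplacian eigenvalue is always 0. The next one, lambda_2 = 0.1206, measures how hard the graph is to disconnect: larger values mean better connectivity. By the matrix-tree theorem the graph has (1/9) * product of the nonzero eigenvalues = 1 spanning tree.

0.1206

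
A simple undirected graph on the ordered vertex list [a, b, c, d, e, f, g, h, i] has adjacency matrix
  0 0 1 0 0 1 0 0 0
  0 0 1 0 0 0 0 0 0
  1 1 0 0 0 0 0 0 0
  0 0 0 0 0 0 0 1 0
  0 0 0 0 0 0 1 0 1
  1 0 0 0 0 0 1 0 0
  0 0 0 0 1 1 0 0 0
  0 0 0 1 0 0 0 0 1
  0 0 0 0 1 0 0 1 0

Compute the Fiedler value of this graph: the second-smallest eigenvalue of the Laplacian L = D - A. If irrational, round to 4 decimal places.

Each diagonal entry of L is the vertex degree and each off-diagonal entry is -1 where an edge is present, 0 otherwise; in the order [a, b, c, d, e, f, g, h, i] the diagonal is [2, 1, 2, 1, 2, 2, 2, 2, 2]. The sorted Laplacian eigenvalues are [0, 0.1206, 0.4679, 1, 1.6527, 2.3473, 3, 3.5321, 3.8794]; the algebraic connectivity is the second entry, 0.1206.

0.1206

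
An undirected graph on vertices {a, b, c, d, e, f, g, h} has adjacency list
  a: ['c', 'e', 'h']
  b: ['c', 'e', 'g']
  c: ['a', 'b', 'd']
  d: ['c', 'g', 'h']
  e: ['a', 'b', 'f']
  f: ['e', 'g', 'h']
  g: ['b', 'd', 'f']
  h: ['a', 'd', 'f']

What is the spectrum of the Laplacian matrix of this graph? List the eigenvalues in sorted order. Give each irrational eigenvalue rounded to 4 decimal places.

Each diagonal entry of L is the vertex degree and each off-diagonal entry is -1 where an edge is present, 0 otherwise; in the order [a, b, c, d, e, f, g, h] the diagonal is [3, 3, 3, 3, 3, 3, 3, 3]. The multiplicity of 0 as a Laplacian eigenvalue equals the number of connected components. The largest eigenvalue, 6, is at most the vertex count 8.

[0, 2, 2, 2, 4, 4, 4, 6]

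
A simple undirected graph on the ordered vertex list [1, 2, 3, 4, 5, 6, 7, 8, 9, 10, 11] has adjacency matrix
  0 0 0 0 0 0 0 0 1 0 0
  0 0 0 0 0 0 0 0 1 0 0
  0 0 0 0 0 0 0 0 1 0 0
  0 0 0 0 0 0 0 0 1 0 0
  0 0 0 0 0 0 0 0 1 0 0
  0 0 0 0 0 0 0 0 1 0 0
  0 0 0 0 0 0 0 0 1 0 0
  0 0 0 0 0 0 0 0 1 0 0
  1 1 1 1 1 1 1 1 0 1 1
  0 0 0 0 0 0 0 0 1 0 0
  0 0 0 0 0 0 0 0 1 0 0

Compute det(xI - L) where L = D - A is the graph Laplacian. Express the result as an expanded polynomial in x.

x^11 - 20x^10 + 135x^9 - 480x^8 + 1050x^7 - 1512x^6 + 1470x^5 - 960x^4 + 405x^3 - 100x^2 + 11x

Each diagonal entry of L is the vertex degree and each off-diagonal entry is -1 where an edge is present, 0 otherwise; in the order [1, 2, 3, 4, 5, 6, 7, 8, 9, 10, 11] the diagonal is [1, 1, 1, 1, 1, 1, 1, 1, 10, 1, 1]. The eigenvalues of L are [0, 1, 1, 1, 1, 1, 1, 1, 1, 1, 11]; the characteristic polynomial is the product of (x - lambda_i), which multiplies out to x^11 - 20x^10 + 135x^9 - 480x^8 + 1050x^7 - 1512x^6 + 1470x^5 - 960x^4 + 405x^3 - 100x^2 + 11x. The constant term is 0 because L is singular (the all-ones vector lies in its kernel). The largest eigenvalue, 11, is at most the vertex count 11.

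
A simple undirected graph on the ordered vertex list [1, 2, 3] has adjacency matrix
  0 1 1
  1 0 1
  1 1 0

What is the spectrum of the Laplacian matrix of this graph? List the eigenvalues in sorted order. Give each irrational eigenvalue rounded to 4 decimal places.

With the vertex order [1, 2, 3], the degrees are [2, 2, 2], giving D = diag(2, 2, 2) and L = D - A. The multiplicity of 0 as a Laplacian eigenvalue equals the number of connected components.

[0, 3, 3]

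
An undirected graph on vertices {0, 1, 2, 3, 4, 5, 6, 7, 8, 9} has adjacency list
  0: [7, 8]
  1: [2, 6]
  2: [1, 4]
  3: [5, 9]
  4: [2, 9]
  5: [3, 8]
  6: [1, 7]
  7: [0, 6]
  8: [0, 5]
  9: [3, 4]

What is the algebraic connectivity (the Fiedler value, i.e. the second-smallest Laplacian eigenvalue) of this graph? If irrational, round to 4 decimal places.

0.3820

Reading degrees in the order [0, 1, 2, 3, 4, 5, 6, 7, 8, 9] gives [2, 2, 2, 2, 2, 2, 2, 2, 2, 2]; set D = diag(2, 2, 2, 2, 2, 2, 2, 2, 2, 2) and form L = D - A. The smallest Laplacian eigenvalue is always 0. The next one, lambda_2 = 0.3820, measures how hard the graph is to disconnect: larger values mean better connectivity. The eigenvalues sum to 20, which equals trace(L) = 2|E|. By the matrix-tree theorem the graph has (1/10) * product of the nonzero eigenvalues = 10 spanning trees.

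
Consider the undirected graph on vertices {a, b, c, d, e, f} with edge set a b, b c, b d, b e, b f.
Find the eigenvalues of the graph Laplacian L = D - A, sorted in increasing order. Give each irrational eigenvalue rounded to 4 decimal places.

[0, 1, 1, 1, 1, 6]

Each diagonal entry of L is the vertex degree and each off-diagonal entry is -1 where an edge is present, 0 otherwise; in the order [a, b, c, d, e, f] the diagonal is [1, 5, 1, 1, 1, 1]. Diagonalising L (or applying a numerical eigensolver to the 6x6 matrix) gives the spectrum above.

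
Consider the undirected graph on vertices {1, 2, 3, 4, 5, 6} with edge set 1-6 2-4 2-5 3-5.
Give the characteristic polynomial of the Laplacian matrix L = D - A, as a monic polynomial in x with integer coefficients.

x^6 - 8x^5 + 22x^4 - 24x^3 + 8x^2

Each diagonal entry of L is the vertex degree and each off-diagonal entry is -1 where an edge is present, 0 otherwise; in the order [1, 2, 3, 4, 5, 6] the diagonal is [1, 2, 1, 1, 2, 1]. Computing det(xI - L) by cofactor expansion (or equivalently via sum-over-permutations) gives x^6 - 8x^5 + 22x^4 - 24x^3 + 8x^2. The coefficient of x^5 equals -trace(L) = -8, matching the sum of degrees. The eigenvalues sum to 8, which equals trace(L) = 2|E|. The largest eigenvalue, 3.4142, is at most the vertex count 6.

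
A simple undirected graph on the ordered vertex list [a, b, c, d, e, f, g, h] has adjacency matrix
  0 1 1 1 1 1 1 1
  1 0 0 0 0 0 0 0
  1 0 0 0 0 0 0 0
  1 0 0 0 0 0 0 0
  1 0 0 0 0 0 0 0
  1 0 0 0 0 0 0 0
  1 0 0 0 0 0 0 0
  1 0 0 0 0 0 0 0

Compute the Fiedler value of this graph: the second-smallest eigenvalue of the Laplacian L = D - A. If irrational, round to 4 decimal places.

1

Reading degrees in the order [a, b, c, d, e, f, g, h] gives [7, 1, 1, 1, 1, 1, 1, 1]; set D = diag(7, 1, 1, 1, 1, 1, 1, 1) and form L = D - A. Computing the eigenvalues of L and sorting gives [0, 1, 1, 1, 1, 1, 1, 8]. The Fiedler value lambda_2 = 1 is strictly positive, so the graph is connected. The eigenvalues sum to 14, which equals trace(L) = 2|E|.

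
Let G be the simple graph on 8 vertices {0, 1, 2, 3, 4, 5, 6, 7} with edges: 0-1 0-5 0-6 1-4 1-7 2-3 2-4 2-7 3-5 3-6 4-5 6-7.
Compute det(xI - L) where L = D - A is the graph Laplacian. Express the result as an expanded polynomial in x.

With the vertex order [0, 1, 2, 3, 4, 5, 6, 7], the degrees are [3, 3, 3, 3, 3, 3, 3, 3], giving D = diag(3, 3, 3, 3, 3, 3, 3, 3) and L = D - A. The eigenvalues of L are [0, 2, 2, 2, 4, 4, 4, 6]; the characteristic polynomial is the product of (x - lambda_i), which multiplies out to x^8 - 24x^7 + 240x^6 - 1296x^5 + 4080x^4 - 7488x^3 + 7424x^2 - 3072x. Since p(0) = det(-L) = 0, x divides p(x). By the matrix-tree theorem the graph has (1/8) * product of the nonzero eigenvalues = 384 spanning trees. The eigenvalues sum to 24, which equals trace(L) = 2|E|.

x^8 - 24x^7 + 240x^6 - 1296x^5 + 4080x^4 - 7488x^3 + 7424x^2 - 3072x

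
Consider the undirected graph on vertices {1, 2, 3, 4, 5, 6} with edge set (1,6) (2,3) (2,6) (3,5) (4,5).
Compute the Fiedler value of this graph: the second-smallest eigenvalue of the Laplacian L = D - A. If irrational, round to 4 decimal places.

Reading degrees in the order [1, 2, 3, 4, 5, 6] gives [1, 2, 2, 1, 2, 2]; set D = diag(1, 2, 2, 1, 2, 2) and form L = D - A. Computing the eigenvalues of L and sorting gives [0, 0.2679, 1, 2, 3, 3.7321]. The Fiedler value lambda_2 = 0.2679 is strictly positive, so the graph is connected. There is one zero in the spectrum, matching the 1 component. By the matrix-tree theorem the graph has (1/6) * product of the nonzero eigenvalues = 1 spanning tree.

0.2679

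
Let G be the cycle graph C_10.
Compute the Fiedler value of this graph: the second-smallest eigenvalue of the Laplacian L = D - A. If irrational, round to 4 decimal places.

The graph has 10 vertices and degree multiset [2, 2, 2, 2, 2, 2, 2, 2, 2, 2]; D is the diagonal matrix of degrees and L = D - A. The smallest Laplacian eigenvalue is always 0. The next one, lambda_2 = 0.3820, measures how hard the graph is to disconnect: larger values mean better connectivity. The eigenvalues sum to 20, which equals trace(L) = 2|E|.

0.3820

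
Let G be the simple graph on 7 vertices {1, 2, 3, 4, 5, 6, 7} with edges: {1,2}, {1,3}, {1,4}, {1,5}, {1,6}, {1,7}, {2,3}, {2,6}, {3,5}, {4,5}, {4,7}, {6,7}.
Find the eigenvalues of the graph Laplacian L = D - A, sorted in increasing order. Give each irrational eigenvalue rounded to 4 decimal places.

[0, 2, 2, 4, 4, 5, 7]

Each diagonal entry of L is the vertex degree and each off-diagonal entry is -1 where an edge is present, 0 otherwise; in the order [1, 2, 3, 4, 5, 6, 7] the diagonal is [6, 3, 3, 3, 3, 3, 3]. The multiplicity of 0 as a Laplacian eigenvalue equals the number of connected components. The single zero eigenvalue shows the graph is connected. The eigenvalues sum to 24, which equals trace(L) = 2|E|.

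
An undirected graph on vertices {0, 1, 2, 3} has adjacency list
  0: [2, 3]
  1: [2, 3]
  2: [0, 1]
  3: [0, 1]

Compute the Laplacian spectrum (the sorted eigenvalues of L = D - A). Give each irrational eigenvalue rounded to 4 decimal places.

[0, 2, 2, 4]

Reading degrees in the order [0, 1, 2, 3] gives [2, 2, 2, 2]; set D = diag(2, 2, 2, 2) and form L = D - A. L is symmetric positive semidefinite, so every eigenvalue is real and nonnegative. The eigenvalues sum to 8, which equals trace(L) = 2|E|. There is one zero in the spectrum, matching the 1 component.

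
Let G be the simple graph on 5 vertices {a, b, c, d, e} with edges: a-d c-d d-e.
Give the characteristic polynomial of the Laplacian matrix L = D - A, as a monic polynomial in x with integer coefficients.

x^5 - 6x^4 + 9x^3 - 4x^2

Reading degrees in the order [a, b, c, d, e] gives [1, 0, 1, 3, 1]; set D = diag(1, 0, 1, 3, 1) and form L = D - A. L has integer entries, so p(x) = det(xI - L) has integer coefficients. Expanding the determinant yields x^5 - 6x^4 + 9x^3 - 4x^2. The coefficient of x^4 equals -trace(L) = -6, matching the sum of degrees. There are 2 zeros in the spectrum, matching the 2 components.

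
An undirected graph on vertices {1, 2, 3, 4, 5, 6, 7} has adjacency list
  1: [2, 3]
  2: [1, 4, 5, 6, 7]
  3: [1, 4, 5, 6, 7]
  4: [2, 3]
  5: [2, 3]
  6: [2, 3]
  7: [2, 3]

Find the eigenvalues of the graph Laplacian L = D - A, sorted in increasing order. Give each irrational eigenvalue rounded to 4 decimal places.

[0, 2, 2, 2, 2, 5, 7]

Each diagonal entry of L is the vertex degree and each off-diagonal entry is -1 where an edge is present, 0 otherwise; in the order [1, 2, 3, 4, 5, 6, 7] the diagonal is [2, 5, 5, 2, 2, 2, 2]. The multiplicity of 0 as a Laplacian eigenvalue equals the number of connected components. There is one zero in the spectrum, matching the 1 component.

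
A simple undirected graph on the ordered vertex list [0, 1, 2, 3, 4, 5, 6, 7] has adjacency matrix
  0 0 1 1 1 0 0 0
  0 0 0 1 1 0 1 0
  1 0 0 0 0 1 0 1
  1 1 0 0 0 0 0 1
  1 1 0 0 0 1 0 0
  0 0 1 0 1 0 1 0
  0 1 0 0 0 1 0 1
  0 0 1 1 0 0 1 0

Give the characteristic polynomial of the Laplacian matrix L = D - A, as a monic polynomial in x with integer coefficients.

x^8 - 24x^7 + 240x^6 - 1296x^5 + 4080x^4 - 7488x^3 + 7424x^2 - 3072x

With the vertex order [0, 1, 2, 3, 4, 5, 6, 7], the degrees are [3, 3, 3, 3, 3, 3, 3, 3], giving D = diag(3, 3, 3, 3, 3, 3, 3, 3) and L = D - A. L has integer entries, so p(x) = det(xI - L) has integer coefficients. Expanding the determinant yields x^8 - 24x^7 + 240x^6 - 1296x^5 + 4080x^4 - 7488x^3 + 7424x^2 - 3072x. Since p(0) = det(-L) = 0, x divides p(x).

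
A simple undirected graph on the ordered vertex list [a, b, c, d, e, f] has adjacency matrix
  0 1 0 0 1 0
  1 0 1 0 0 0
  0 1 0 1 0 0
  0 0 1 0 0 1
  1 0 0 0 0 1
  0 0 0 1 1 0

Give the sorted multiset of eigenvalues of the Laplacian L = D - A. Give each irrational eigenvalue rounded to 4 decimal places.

With the vertex order [a, b, c, d, e, f], the degrees are [2, 2, 2, 2, 2, 2], giving D = diag(2, 2, 2, 2, 2, 2) and L = D - A. L is symmetric positive semidefinite, so every eigenvalue is real and nonnegative. There is one zero in the spectrum, matching the 1 component.

[0, 1, 1, 3, 3, 4]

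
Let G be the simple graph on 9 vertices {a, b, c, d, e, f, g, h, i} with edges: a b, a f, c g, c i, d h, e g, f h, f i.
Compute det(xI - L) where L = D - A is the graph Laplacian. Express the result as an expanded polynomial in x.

Each diagonal entry of L is the vertex degree and each off-diagonal entry is -1 where an edge is present, 0 otherwise; in the order [a, b, c, d, e, f, g, h, i] the diagonal is [2, 1, 2, 1, 1, 3, 2, 2, 2]. Computing det(xI - L) by cofactor expansion (or equivalently via sum-over-permutations) gives x^9 - 16x^8 + 104x^7 - 354x^6 + 677x^5 - 724x^4 + 406x^3 - 104x^2 + 9x. The constant term is 0 because L is singular (the all-ones vector lies in its kernel).

x^9 - 16x^8 + 104x^7 - 354x^6 + 677x^5 - 724x^4 + 406x^3 - 104x^2 + 9x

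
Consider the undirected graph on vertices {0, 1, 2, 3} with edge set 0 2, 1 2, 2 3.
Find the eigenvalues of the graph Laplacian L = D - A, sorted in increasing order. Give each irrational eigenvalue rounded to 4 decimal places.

[0, 1, 1, 4]

Reading degrees in the order [0, 1, 2, 3] gives [1, 1, 3, 1]; set D = diag(1, 1, 3, 1) and form L = D - A. Since every row of L sums to 0, the all-ones vector is in the kernel and 0 is an eigenvalue.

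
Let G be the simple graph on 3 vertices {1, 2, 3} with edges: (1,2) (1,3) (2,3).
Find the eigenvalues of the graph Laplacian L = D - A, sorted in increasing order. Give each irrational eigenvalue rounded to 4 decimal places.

Each diagonal entry of L is the vertex degree and each off-diagonal entry is -1 where an edge is present, 0 otherwise; in the order [1, 2, 3] the diagonal is [2, 2, 2]. Since every row of L sums to 0, the all-ones vector is in the kernel and 0 is an eigenvalue. The single zero eigenvalue shows the graph is connected. The eigenvalues sum to 6, which equals trace(L) = 2|E|. There is one zero in the spectrum, matching the 1 component.

[0, 3, 3]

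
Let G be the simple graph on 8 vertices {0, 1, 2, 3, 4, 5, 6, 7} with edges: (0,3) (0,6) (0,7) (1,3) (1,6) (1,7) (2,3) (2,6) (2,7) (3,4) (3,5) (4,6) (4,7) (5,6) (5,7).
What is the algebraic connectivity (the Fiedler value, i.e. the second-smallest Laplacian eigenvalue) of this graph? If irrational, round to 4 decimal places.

3

Reading degrees in the order [0, 1, 2, 3, 4, 5, 6, 7] gives [3, 3, 3, 5, 3, 3, 5, 5]; set D = diag(3, 3, 3, 5, 3, 3, 5, 5) and form L = D - A. Computing the eigenvalues of L and sorting gives [0, 3, 3, 3, 3, 5, 5, 8]. The Fiedler value lambda_2 = 3 is strictly positive, so the graph is connected. There is one zero in the spectrum, matching the 1 component. The eigenvalues sum to 30, which equals trace(L) = 2|E|.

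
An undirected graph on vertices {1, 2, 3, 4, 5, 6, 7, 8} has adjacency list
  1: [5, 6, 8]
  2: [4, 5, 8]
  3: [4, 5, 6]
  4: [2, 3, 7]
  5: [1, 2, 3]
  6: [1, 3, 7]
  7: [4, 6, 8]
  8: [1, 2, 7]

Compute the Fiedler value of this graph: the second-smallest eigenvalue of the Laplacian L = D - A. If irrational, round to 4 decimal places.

Each diagonal entry of L is the vertex degree and each off-diagonal entry is -1 where an edge is present, 0 otherwise; in the order [1, 2, 3, 4, 5, 6, 7, 8] the diagonal is [3, 3, 3, 3, 3, 3, 3, 3]. The smallest Laplacian eigenvalue is always 0. The next one, lambda_2 = 2, measures how hard the graph is to disconnect: larger values mean better connectivity. The eigenvalues sum to 24, which equals trace(L) = 2|E|.

2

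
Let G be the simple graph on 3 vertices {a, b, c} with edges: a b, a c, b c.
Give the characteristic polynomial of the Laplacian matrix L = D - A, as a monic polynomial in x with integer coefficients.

Each diagonal entry of L is the vertex degree and each off-diagonal entry is -1 where an edge is present, 0 otherwise; in the order [a, b, c] the diagonal is [2, 2, 2]. The eigenvalues of L are [0, 3, 3]; the characteristic polynomial is the product of (x - lambda_i), which multiplies out to x^3 - 6x^2 + 9x. The coefficient of x^2 equals -trace(L) = -6, matching the sum of degrees. There is one zero in the spectrum, matching the 1 component.

x^3 - 6x^2 + 9x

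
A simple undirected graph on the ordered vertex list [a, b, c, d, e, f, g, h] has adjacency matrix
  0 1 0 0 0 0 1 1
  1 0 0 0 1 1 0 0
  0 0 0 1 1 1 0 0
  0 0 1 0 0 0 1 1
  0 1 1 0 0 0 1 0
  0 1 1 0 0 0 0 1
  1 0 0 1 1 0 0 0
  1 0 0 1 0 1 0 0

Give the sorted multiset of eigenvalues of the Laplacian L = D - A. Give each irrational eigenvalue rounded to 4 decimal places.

[0, 2, 2, 2, 4, 4, 4, 6]

Each diagonal entry of L is the vertex degree and each off-diagonal entry is -1 where an edge is present, 0 otherwise; in the order [a, b, c, d, e, f, g, h] the diagonal is [3, 3, 3, 3, 3, 3, 3, 3]. Diagonalising L (or applying a numerical eigensolver to the 8x8 matrix) gives the spectrum above. The single zero eigenvalue shows the graph is connected.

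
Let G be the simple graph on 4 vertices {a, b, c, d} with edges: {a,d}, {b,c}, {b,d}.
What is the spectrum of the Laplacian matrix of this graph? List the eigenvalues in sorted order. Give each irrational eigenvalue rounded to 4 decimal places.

With the vertex order [a, b, c, d], the degrees are [1, 2, 1, 2], giving D = diag(1, 2, 1, 2) and L = D - A. Diagonalising L (or applying a numerical eigensolver to the 4x4 matrix) gives the spectrum above.

[0, 0.5858, 2, 3.4142]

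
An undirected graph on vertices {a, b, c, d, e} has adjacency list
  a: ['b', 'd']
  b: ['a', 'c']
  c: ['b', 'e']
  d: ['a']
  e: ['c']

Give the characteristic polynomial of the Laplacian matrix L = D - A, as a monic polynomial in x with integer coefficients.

x^5 - 8x^4 + 21x^3 - 20x^2 + 5x

Each diagonal entry of L is the vertex degree and each off-diagonal entry is -1 where an edge is present, 0 otherwise; in the order [a, b, c, d, e] the diagonal is [2, 2, 2, 1, 1]. Computing det(xI - L) by cofactor expansion (or equivalently via sum-over-permutations) gives x^5 - 8x^4 + 21x^3 - 20x^2 + 5x. The coefficient of x^4 equals -trace(L) = -8, matching the sum of degrees. By the matrix-tree theorem the graph has (1/5) * product of the nonzero eigenvalues = 1 spanning tree.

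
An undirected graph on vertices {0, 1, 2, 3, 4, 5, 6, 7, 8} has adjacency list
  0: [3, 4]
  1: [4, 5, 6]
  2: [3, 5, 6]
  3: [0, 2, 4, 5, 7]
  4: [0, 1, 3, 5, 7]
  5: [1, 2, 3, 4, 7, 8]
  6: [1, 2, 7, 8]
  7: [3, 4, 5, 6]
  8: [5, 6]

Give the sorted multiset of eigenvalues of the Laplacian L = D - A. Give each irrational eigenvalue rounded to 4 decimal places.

Each diagonal entry of L is the vertex degree and each off-diagonal entry is -1 where an edge is present, 0 otherwise; in the order [0, 1, 2, 3, 4, 5, 6, 7, 8] the diagonal is [2, 3, 3, 5, 5, 6, 4, 4, 2]. Since every row of L sums to 0, the all-ones vector is in the kernel and 0 is an eigenvalue. The single zero eigenvalue shows the graph is connected. There is one zero in the spectrum, matching the 1 component.

[0, 1.3901, 2.2675, 2.6972, 3.4366, 4.1996, 6.3028, 6.3292, 7.3770]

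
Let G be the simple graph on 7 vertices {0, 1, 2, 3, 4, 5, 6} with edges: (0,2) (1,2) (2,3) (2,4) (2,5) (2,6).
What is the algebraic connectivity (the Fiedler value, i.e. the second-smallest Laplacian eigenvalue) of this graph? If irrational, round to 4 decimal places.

1

Each diagonal entry of L is the vertex degree and each off-diagonal entry is -1 where an edge is present, 0 otherwise; in the order [0, 1, 2, 3, 4, 5, 6] the diagonal is [1, 1, 6, 1, 1, 1, 1]. The sorted Laplacian eigenvalues are [0, 1, 1, 1, 1, 1, 7]; the algebraic connectivity is the second entry, 1. The eigenvalues sum to 12, which equals trace(L) = 2|E|. The largest eigenvalue, 7, is at most the vertex count 7.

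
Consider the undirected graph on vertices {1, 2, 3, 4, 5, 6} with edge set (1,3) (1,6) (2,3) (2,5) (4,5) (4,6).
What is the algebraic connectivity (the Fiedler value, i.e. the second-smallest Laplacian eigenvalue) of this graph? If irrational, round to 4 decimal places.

Reading degrees in the order [1, 2, 3, 4, 5, 6] gives [2, 2, 2, 2, 2, 2]; set D = diag(2, 2, 2, 2, 2, 2) and form L = D - A. Computing the eigenvalues of L and sorting gives [0, 1, 1, 3, 3, 4]. The Fiedler value lambda_2 = 1 is strictly positive, so the graph is connected.

1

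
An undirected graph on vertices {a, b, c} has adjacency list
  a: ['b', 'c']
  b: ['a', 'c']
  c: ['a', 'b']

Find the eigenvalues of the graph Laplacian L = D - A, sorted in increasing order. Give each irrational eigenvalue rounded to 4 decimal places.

Reading degrees in the order [a, b, c] gives [2, 2, 2]; set D = diag(2, 2, 2) and form L = D - A. L is symmetric positive semidefinite, so every eigenvalue is real and nonnegative.

[0, 3, 3]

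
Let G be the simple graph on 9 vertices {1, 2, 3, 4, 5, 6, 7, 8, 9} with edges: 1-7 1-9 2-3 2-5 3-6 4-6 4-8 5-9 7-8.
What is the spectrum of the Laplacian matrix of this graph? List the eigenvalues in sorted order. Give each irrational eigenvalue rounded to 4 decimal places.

[0, 0.4679, 0.4679, 1.6527, 1.6527, 3, 3, 3.8794, 3.8794]

Reading degrees in the order [1, 2, 3, 4, 5, 6, 7, 8, 9] gives [2, 2, 2, 2, 2, 2, 2, 2, 2]; set D = diag(2, 2, 2, 2, 2, 2, 2, 2, 2) and form L = D - A. Since every row of L sums to 0, the all-ones vector is in the kernel and 0 is an eigenvalue. The single zero eigenvalue shows the graph is connected. The largest eigenvalue, 3.8794, is at most the vertex count 9. The eigenvalues sum to 18, which equals trace(L) = 2|E|.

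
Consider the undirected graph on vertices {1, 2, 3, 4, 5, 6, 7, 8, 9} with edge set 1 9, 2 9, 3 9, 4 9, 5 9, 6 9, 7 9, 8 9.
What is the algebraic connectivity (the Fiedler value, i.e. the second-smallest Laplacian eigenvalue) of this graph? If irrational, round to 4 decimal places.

With the vertex order [1, 2, 3, 4, 5, 6, 7, 8, 9], the degrees are [1, 1, 1, 1, 1, 1, 1, 1, 8], giving D = diag(1, 1, 1, 1, 1, 1, 1, 1, 8) and L = D - A. Computing the eigenvalues of L and sorting gives [0, 1, 1, 1, 1, 1, 1, 1, 9]. The Fiedler value lambda_2 = 1 is strictly positive, so the graph is connected.

1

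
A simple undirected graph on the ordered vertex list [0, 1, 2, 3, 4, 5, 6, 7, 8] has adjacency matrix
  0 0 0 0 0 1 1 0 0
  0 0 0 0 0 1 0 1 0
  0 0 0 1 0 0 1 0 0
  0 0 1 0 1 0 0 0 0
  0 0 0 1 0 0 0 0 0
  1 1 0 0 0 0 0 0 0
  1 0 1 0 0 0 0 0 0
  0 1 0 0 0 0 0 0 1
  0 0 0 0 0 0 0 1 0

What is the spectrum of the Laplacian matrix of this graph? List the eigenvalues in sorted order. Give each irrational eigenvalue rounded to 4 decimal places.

Reading degrees in the order [0, 1, 2, 3, 4, 5, 6, 7, 8] gives [2, 2, 2, 2, 1, 2, 2, 2, 1]; set D = diag(2, 2, 2, 2, 1, 2, 2, 2, 1) and form L = D - A. Since every row of L sums to 0, the all-ones vector is in the kernel and 0 is an eigenvalue.

[0, 0.1206, 0.4679, 1, 1.6527, 2.3473, 3, 3.5321, 3.8794]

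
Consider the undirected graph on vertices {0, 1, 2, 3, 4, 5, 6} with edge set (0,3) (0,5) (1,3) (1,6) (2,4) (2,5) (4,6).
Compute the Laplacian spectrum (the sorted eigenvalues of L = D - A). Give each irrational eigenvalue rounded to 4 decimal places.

[0, 0.7530, 0.7530, 2.4450, 2.4450, 3.8019, 3.8019]

Reading degrees in the order [0, 1, 2, 3, 4, 5, 6] gives [2, 2, 2, 2, 2, 2, 2]; set D = diag(2, 2, 2, 2, 2, 2, 2) and form L = D - A. Since every row of L sums to 0, the all-ones vector is in the kernel and 0 is an eigenvalue. The single zero eigenvalue shows the graph is connected. The eigenvalues sum to 14, which equals trace(L) = 2|E|.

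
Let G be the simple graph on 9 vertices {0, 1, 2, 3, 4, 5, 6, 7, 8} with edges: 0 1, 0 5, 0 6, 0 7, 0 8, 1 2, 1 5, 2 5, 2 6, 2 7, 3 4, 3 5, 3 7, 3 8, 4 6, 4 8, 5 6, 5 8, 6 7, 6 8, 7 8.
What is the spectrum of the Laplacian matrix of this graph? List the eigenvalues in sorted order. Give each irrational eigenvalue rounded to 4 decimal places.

Reading degrees in the order [0, 1, 2, 3, 4, 5, 6, 7, 8] gives [5, 3, 4, 4, 3, 6, 6, 5, 6]; set D = diag(5, 3, 4, 4, 3, 6, 6, 5, 6) and form L = D - A. Since every row of L sums to 0, the all-ones vector is in the kernel and 0 is an eigenvalue. The single zero eigenvalue shows the graph is connected. There is one zero in the spectrum, matching the 1 component. The eigenvalues sum to 42, which equals trace(L) = 2|E|.

[0, 2.0091, 3.5963, 4.1418, 4.4103, 5.6855, 6.9381, 7.3302, 7.8886]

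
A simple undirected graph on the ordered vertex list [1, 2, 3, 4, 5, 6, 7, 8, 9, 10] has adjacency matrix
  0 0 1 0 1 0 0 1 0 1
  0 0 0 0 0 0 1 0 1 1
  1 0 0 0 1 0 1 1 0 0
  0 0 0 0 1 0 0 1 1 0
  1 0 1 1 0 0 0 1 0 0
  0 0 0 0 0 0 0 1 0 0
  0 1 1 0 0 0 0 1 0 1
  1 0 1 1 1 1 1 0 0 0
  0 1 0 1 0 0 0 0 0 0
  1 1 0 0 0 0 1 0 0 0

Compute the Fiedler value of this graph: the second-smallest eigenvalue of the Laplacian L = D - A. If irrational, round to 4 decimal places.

0.8476

With the vertex order [1, 2, 3, 4, 5, 6, 7, 8, 9, 10], the degrees are [4, 3, 4, 3, 4, 1, 4, 6, 2, 3], giving D = diag(4, 3, 4, 3, 4, 1, 4, 6, 2, 3) and L = D - A. The sorted Laplacian eigenvalues are [0, 0.8476, 1.4061, 1.6681, 3.5524, 3.7167, 4.4092, 5.4510, 5.7336, 7.2152]; the algebraic connectivity is the second entry, 0.8476. By the matrix-tree theorem the graph has (1/10) * product of the nonzero eigenvalues = 2610 spanning trees.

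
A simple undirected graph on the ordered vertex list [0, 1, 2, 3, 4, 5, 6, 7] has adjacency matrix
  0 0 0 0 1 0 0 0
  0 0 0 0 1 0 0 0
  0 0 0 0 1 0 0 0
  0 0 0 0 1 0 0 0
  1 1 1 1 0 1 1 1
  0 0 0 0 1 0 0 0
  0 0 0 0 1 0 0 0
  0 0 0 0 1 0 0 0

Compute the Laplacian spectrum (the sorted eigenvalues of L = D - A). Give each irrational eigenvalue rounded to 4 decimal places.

With the vertex order [0, 1, 2, 3, 4, 5, 6, 7], the degrees are [1, 1, 1, 1, 7, 1, 1, 1], giving D = diag(1, 1, 1, 1, 7, 1, 1, 1) and L = D - A. Since every row of L sums to 0, the all-ones vector is in the kernel and 0 is an eigenvalue. The single zero eigenvalue shows the graph is connected. There is one zero in the spectrum, matching the 1 component. The largest eigenvalue, 8, is at most the vertex count 8.

[0, 1, 1, 1, 1, 1, 1, 8]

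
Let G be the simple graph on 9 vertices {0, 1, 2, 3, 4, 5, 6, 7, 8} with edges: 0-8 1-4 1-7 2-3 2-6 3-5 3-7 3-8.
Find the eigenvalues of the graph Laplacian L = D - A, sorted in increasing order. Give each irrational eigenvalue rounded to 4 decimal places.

[0, 0.2398, 0.3820, 0.7199, 1.4240, 2.2032, 2.6180, 3.1692, 5.2439]

Each diagonal entry of L is the vertex degree and each off-diagonal entry is -1 where an edge is present, 0 otherwise; in the order [0, 1, 2, 3, 4, 5, 6, 7, 8] the diagonal is [1, 2, 2, 4, 1, 1, 1, 2, 2]. The multiplicity of 0 as a Laplacian eigenvalue equals the number of connected components. By the matrix-tree theorem the graph has (1/9) * product of the nonzero eigenvalues = 1 spanning tree. There is one zero in the spectrum, matching the 1 component.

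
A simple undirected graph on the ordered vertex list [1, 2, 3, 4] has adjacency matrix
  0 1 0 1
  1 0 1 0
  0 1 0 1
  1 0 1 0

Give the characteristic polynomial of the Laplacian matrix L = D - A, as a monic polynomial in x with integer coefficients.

Each diagonal entry of L is the vertex degree and each off-diagonal entry is -1 where an edge is present, 0 otherwise; in the order [1, 2, 3, 4] the diagonal is [2, 2, 2, 2]. The eigenvalues of L are [0, 2, 2, 4]; the characteristic polynomial is the product of (x - lambda_i), which multiplies out to x^4 - 8x^3 + 20x^2 - 16x. Since p(0) = det(-L) = 0, x divides p(x).

x^4 - 8x^3 + 20x^2 - 16x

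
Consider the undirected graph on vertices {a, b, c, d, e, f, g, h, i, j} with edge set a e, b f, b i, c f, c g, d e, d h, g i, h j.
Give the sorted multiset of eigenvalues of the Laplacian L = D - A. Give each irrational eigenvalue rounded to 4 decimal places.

Each diagonal entry of L is the vertex degree and each off-diagonal entry is -1 where an edge is present, 0 otherwise; in the order [a, b, c, d, e, f, g, h, i, j] the diagonal is [1, 2, 2, 2, 2, 2, 2, 2, 2, 1]. L is symmetric positive semidefinite, so every eigenvalue is real and nonnegative. The 2 zero eigenvalues correspond to the 2 connected components.

[0, 0, 0.3820, 1.3820, 1.3820, 1.3820, 2.6180, 3.6180, 3.6180, 3.6180]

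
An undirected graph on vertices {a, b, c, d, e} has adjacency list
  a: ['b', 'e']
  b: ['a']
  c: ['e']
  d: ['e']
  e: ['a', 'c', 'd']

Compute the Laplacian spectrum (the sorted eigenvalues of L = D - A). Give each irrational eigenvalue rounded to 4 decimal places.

With the vertex order [a, b, c, d, e], the degrees are [2, 1, 1, 1, 3], giving D = diag(2, 1, 1, 1, 3) and L = D - A. The multiplicity of 0 as a Laplacian eigenvalue equals the number of connected components. The single zero eigenvalue shows the graph is connected. The largest eigenvalue, 4.1701, is at most the vertex count 5. There is one zero in the spectrum, matching the 1 component.

[0, 0.5188, 1, 2.3111, 4.1701]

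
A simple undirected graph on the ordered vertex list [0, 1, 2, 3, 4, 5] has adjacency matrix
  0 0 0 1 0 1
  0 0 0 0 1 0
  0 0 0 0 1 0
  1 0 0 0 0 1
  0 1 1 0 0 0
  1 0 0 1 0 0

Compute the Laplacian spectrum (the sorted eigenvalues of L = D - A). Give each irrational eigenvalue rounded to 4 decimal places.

Reading degrees in the order [0, 1, 2, 3, 4, 5] gives [2, 1, 1, 2, 2, 2]; set D = diag(2, 1, 1, 2, 2, 2) and form L = D - A. Since every row of L sums to 0, the all-ones vector is in the kernel and 0 is an eigenvalue. The 2 zero eigenvalues correspond to the 2 connected components. There are 2 zeros in the spectrum, matching the 2 components.

[0, 0, 1, 3, 3, 3]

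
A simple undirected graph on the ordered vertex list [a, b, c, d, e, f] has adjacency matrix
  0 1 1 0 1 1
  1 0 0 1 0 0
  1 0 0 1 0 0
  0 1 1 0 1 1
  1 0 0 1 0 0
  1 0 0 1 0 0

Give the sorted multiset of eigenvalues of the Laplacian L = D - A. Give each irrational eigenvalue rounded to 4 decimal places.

[0, 2, 2, 2, 4, 6]

Each diagonal entry of L is the vertex degree and each off-diagonal entry is -1 where an edge is present, 0 otherwise; in the order [a, b, c, d, e, f] the diagonal is [4, 2, 2, 4, 2, 2]. The multiplicity of 0 as a Laplacian eigenvalue equals the number of connected components. The single zero eigenvalue shows the graph is connected. There is one zero in the spectrum, matching the 1 component. The eigenvalues sum to 16, which equals trace(L) = 2|E|.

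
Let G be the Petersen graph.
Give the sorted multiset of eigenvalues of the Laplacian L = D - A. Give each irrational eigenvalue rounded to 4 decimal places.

The graph has 10 vertices and degree multiset [3, 3, 3, 3, 3, 3, 3, 3, 3, 3]; D is the diagonal matrix of degrees and L = D - A. L is symmetric positive semidefinite, so every eigenvalue is real and nonnegative. The eigenvalues sum to 30, which equals trace(L) = 2|E|.

[0, 2, 2, 2, 2, 2, 5, 5, 5, 5]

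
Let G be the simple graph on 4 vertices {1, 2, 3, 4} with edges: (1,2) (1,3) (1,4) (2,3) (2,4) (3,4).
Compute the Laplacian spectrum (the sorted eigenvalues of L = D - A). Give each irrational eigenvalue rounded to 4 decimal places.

Reading degrees in the order [1, 2, 3, 4] gives [3, 3, 3, 3]; set D = diag(3, 3, 3, 3) and form L = D - A. L is symmetric positive semidefinite, so every eigenvalue is real and nonnegative. The single zero eigenvalue shows the graph is connected. By the matrix-tree theorem the graph has (1/4) * product of the nonzero eigenvalues = 16 spanning trees. The eigenvalues sum to 12, which equals trace(L) = 2|E|.

[0, 4, 4, 4]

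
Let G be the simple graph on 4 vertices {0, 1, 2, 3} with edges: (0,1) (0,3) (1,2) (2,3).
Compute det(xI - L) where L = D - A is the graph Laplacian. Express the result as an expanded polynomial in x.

x^4 - 8x^3 + 20x^2 - 16x

Each diagonal entry of L is the vertex degree and each off-diagonal entry is -1 where an edge is present, 0 otherwise; in the order [0, 1, 2, 3] the diagonal is [2, 2, 2, 2]. L has integer entries, so p(x) = det(xI - L) has integer coefficients. Expanding the determinant yields x^4 - 8x^3 + 20x^2 - 16x. The coefficient of x^3 equals -trace(L) = -8, matching the sum of degrees. The largest eigenvalue, 4, is at most the vertex count 4.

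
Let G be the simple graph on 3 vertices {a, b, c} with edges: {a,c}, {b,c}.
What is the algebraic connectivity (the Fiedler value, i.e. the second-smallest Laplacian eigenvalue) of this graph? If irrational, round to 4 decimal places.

1

With the vertex order [a, b, c], the degrees are [1, 1, 2], giving D = diag(1, 1, 2) and L = D - A. Computing the eigenvalues of L and sorting gives [0, 1, 3]. The Fiedler value lambda_2 = 1 is strictly positive, so the graph is connected. By the matrix-tree theorem the graph has (1/3) * product of the nonzero eigenvalues = 1 spanning tree.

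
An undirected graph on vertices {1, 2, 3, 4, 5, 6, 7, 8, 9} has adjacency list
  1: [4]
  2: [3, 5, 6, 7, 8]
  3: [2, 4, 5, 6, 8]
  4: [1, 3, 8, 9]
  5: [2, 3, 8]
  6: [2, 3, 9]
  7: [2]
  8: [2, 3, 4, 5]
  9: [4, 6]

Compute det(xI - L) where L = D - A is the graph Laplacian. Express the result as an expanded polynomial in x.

x^9 - 28x^8 + 325x^7 - 2024x^6 + 7317x^5 - 15528x^4 + 18651x^3 - 11494x^2 + 2772x

Reading degrees in the order [1, 2, 3, 4, 5, 6, 7, 8, 9] gives [1, 5, 5, 4, 3, 3, 1, 4, 2]; set D = diag(1, 5, 5, 4, 3, 3, 1, 4, 2) and form L = D - A. Computing det(xI - L) by cofactor expansion (or equivalently via sum-over-permutations) gives x^9 - 28x^8 + 325x^7 - 2024x^6 + 7317x^5 - 15528x^4 + 18651x^3 - 11494x^2 + 2772x. Since p(0) = det(-L) = 0, x divides p(x). There is one zero in the spectrum, matching the 1 component.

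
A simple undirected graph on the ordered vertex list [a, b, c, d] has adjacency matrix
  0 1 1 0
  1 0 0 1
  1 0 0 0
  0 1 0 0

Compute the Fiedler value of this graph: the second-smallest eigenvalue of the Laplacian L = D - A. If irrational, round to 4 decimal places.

0.5858

Reading degrees in the order [a, b, c, d] gives [2, 2, 1, 1]; set D = diag(2, 2, 1, 1) and form L = D - A. Computing the eigenvalues of L and sorting gives [0, 0.5858, 2, 3.4142]. The Fiedler value lambda_2 = 0.5858 is strictly positive, so the graph is connected. By the matrix-tree theorem the graph has (1/4) * product of the nonzero eigenvalues = 1 spanning tree. There is one zero in the spectrum, matching the 1 component.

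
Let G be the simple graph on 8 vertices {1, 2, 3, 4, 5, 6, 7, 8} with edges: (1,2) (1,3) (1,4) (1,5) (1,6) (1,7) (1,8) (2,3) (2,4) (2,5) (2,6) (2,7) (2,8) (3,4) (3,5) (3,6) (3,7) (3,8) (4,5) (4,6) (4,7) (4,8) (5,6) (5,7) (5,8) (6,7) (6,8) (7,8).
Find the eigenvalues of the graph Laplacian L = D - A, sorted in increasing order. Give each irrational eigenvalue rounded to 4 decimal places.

[0, 8, 8, 8, 8, 8, 8, 8]

With the vertex order [1, 2, 3, 4, 5, 6, 7, 8], the degrees are [7, 7, 7, 7, 7, 7, 7, 7], giving D = diag(7, 7, 7, 7, 7, 7, 7, 7) and L = D - A. L is symmetric positive semidefinite, so every eigenvalue is real and nonnegative. The single zero eigenvalue shows the graph is connected.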